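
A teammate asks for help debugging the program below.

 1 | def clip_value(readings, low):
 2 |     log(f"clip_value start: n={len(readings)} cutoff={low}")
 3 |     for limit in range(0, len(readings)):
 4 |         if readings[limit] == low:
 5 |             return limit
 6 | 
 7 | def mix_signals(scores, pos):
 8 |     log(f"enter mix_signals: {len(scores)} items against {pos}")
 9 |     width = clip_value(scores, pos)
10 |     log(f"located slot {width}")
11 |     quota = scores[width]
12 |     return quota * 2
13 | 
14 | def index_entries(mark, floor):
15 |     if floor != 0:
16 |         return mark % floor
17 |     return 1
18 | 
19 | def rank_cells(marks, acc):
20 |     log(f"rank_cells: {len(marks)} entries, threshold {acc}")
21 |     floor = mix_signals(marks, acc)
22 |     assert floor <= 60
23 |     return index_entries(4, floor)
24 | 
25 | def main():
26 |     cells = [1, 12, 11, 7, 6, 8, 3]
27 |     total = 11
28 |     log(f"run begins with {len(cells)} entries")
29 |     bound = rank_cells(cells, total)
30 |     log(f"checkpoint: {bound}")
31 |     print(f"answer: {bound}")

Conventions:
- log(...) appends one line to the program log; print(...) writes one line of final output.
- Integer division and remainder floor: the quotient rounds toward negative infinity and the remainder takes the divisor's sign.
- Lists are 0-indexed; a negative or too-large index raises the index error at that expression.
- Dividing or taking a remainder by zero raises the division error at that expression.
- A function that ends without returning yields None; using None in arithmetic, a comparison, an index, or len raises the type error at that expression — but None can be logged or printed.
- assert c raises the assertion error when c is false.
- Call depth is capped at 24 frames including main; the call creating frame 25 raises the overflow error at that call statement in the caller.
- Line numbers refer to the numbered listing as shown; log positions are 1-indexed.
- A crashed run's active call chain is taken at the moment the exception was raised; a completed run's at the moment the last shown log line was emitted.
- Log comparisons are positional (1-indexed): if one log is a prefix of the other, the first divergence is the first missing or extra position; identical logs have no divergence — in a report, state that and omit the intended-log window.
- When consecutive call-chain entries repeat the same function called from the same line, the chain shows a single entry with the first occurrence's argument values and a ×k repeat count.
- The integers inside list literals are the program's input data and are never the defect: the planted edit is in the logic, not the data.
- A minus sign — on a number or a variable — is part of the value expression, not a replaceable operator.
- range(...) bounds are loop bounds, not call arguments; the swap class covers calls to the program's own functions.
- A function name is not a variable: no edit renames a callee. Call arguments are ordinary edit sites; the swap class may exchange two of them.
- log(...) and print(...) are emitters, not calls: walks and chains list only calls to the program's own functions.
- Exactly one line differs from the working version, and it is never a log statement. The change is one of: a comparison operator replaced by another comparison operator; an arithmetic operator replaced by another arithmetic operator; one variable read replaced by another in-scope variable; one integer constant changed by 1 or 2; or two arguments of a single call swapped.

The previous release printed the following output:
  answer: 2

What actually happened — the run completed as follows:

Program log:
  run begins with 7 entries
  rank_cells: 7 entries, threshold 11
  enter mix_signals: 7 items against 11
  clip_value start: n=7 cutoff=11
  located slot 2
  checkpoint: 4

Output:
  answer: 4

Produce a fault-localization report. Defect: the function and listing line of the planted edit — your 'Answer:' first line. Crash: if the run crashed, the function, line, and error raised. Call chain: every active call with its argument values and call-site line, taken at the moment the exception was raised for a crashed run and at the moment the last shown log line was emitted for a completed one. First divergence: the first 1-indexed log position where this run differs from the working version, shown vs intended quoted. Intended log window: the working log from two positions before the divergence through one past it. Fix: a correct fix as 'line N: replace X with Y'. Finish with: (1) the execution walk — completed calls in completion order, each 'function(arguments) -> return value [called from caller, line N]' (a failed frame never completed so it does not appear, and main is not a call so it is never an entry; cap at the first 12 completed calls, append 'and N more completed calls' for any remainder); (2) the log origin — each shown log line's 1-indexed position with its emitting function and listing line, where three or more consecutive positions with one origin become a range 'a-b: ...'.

Answer: the defect is in rank_cells at line 23.
Key fact: Log line 6 is where behavior first shows: 'checkpoint: 4' appears instead of 'checkpoint: 2'.
Call chain: main.
First divergence: at position 6 the run shows 'checkpoint: 4' where the working version logs 'checkpoint: 2'.
Intended log window:
  4: clip_value start: n=7 cutoff=11
  5: located slot 2
  6: checkpoint: 2
Execution walk:
  clip_value([1, 12, 11, 7, 6, 8, 3], 11) -> 2  [called from mix_signals, line 9]
  mix_signals([1, 12, 11, 7, 6, 8, 3], 11) -> 22  [called from rank_cells, line 21]
  index_entries(4, 22) -> 4  [called from rank_cells, line 23]
  rank_cells([1, 12, 11, 7, 6, 8, 3], 11) -> 4  [called from main, line 29]
Log origins:
  1: logged in main at line 28
  2: logged in rank_cells at line 20
  3: logged in mix_signals at line 8
  4: logged in clip_value at line 2
  5: logged in mix_signals at line 10
  6: logged in main at line 30
A correct fix: line 23: replace `index_entries(4, floor)` with `index_entries(floor, 4)`.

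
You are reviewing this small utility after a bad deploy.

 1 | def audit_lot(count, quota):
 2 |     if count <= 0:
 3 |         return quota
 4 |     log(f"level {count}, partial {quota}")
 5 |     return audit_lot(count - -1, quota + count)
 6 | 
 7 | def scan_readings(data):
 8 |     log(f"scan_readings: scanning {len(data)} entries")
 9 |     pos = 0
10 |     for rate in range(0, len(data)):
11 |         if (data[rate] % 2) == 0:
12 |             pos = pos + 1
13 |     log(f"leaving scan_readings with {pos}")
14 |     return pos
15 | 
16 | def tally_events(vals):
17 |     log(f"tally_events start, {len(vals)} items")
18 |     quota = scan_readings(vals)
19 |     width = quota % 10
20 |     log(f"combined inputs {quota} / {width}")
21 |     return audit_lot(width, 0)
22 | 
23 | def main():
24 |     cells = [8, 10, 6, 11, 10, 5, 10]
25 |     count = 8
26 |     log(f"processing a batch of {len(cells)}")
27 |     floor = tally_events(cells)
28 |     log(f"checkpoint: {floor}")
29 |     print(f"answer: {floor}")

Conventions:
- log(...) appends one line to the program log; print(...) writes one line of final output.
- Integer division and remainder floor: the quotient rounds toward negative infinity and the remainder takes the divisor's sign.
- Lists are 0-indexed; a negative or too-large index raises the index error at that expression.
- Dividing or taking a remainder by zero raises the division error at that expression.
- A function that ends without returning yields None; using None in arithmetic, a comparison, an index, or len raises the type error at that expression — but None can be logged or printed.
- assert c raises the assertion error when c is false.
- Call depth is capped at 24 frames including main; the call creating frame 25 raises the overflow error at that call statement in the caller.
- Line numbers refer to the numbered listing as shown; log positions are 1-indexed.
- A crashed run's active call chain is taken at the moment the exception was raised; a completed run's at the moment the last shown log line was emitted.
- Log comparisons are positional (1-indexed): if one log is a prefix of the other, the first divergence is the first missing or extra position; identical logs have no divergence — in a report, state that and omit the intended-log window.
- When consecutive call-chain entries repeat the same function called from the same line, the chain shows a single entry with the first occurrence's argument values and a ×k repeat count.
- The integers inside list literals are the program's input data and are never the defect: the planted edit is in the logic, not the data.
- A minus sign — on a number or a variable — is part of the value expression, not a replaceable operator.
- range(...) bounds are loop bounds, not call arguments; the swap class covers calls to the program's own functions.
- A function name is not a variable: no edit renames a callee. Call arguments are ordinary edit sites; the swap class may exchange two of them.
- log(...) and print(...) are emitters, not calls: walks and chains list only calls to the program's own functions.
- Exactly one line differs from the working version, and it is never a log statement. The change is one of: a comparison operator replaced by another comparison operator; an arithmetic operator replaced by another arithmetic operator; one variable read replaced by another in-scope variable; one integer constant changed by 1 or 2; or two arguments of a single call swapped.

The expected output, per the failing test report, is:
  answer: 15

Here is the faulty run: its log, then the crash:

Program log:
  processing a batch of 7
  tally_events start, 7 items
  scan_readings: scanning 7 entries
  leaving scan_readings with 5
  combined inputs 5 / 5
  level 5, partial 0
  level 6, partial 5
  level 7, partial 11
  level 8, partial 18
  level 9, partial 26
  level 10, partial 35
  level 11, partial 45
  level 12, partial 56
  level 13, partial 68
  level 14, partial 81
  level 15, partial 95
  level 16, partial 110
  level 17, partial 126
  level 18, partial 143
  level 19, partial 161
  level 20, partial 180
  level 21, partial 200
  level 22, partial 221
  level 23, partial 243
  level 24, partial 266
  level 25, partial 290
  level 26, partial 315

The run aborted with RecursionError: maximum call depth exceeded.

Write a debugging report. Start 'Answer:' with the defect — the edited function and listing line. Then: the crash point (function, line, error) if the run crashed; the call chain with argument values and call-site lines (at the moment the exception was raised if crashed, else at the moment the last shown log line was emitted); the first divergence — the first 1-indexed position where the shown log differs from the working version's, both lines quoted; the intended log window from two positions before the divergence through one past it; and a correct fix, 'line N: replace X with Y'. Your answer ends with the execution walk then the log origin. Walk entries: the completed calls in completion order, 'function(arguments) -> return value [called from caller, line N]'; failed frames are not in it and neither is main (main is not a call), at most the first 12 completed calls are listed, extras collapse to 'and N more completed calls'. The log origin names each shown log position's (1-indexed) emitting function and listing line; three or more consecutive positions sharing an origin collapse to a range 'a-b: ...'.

Answer: the defect is in audit_lot at line 5.
Key fact: Log line 7 is where behavior first shows: 'level 6, partial 5' appears instead of 'level 4, partial 5'.
Crash: audit_lot, line 5, RecursionError.
Call chain: main -> tally_events([8, 10, 6, 11, 10, 5, 10]) (called at line 27) -> audit_lot(5, 0) (called at line 21) -> audit_lot(6, 5) (called at line 5) ×21.
First divergence: at position 7 the run shows 'level 6, partial 5' where the working version logs 'level 4, partial 5'.
Intended log window:
  5: combined inputs 5 / 5
  6: level 5, partial 0
  7: level 4, partial 5
  8: level 3, partial 9
Execution walk:
  scan_readings([8, 10, 6, 11, 10, 5, 10]) -> 5  [called from tally_events, line 18]
Log line origins:
  1: logged in main at line 26
  2: logged in tally_events at line 17
  3: logged in scan_readings at line 8
  4: logged in scan_readings at line 13
  5: logged in tally_events at line 20
  6-27: logged in audit_lot at line 4
A correct fix: line 5: replace `-1` with `1`.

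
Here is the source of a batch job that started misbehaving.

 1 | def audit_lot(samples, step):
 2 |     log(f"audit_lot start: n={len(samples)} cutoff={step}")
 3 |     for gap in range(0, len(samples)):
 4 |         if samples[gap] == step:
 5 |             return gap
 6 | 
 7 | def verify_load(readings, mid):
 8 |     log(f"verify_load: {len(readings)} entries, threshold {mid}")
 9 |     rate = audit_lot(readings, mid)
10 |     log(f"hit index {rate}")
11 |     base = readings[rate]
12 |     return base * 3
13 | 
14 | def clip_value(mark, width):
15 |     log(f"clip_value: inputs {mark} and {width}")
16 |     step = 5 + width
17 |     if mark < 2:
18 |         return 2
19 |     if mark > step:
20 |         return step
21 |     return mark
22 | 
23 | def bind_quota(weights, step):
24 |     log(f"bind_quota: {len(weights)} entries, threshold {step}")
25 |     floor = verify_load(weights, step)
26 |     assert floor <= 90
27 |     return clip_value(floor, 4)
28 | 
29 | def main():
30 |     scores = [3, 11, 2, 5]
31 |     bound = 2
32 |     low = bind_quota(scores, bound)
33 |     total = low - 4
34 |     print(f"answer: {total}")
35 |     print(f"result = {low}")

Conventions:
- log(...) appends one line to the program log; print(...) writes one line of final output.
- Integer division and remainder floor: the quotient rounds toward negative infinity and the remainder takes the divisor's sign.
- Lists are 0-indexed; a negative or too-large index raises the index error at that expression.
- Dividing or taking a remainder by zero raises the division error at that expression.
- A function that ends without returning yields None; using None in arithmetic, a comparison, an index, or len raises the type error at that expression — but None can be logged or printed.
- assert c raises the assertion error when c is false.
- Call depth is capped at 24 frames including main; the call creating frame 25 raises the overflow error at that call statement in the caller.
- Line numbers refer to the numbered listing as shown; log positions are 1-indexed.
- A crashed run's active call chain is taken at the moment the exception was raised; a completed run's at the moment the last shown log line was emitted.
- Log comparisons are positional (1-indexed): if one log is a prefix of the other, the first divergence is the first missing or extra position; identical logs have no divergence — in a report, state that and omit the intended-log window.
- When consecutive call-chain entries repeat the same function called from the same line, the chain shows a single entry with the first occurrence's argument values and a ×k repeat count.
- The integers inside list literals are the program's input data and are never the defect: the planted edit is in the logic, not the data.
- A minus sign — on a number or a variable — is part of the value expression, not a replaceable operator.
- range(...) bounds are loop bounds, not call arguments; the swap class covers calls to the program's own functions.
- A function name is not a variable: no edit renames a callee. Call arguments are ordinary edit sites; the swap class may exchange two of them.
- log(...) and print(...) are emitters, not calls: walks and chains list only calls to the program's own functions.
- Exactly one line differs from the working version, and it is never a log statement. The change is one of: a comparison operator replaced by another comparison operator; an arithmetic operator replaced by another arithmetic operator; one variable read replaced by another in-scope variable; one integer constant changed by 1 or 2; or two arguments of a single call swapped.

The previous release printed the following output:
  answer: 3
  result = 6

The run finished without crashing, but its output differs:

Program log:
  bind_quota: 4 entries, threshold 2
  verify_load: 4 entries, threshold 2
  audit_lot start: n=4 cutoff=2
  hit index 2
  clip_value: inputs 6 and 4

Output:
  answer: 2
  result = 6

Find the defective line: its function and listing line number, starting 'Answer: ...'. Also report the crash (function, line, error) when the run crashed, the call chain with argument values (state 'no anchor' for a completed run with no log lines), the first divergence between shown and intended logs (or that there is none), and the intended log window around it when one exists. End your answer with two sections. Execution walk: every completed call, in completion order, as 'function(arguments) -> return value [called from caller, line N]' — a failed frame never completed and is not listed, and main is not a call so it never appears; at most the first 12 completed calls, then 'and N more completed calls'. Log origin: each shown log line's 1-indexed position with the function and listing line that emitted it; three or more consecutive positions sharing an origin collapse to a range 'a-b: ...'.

Answer: the defect is in main at line 33.
The tell: The two runs log identically and part ways only at the printed values.
Call chain: main -> bind_quota([3, 11, 2, 5], 2) (called at line 32) -> clip_value(6, 4) (called at line 27).
First divergence: none — the logs agree in full.
Execution walk:
  audit_lot([3, 11, 2, 5], 2) -> 2  [called from verify_load, line 9]
  verify_load([3, 11, 2, 5], 2) -> 6  [called from bind_quota, line 25]
  clip_value(6, 4) -> 6  [called from bind_quota, line 27]
  bind_quota([3, 11, 2, 5], 2) -> 6  [called from main, line 32]
Log origin:
  1: logged in bind_quota at line 24
  2: logged in verify_load at line 8
  3: logged in audit_lot at line 2
  4: logged in verify_load at line 10
  5: logged in clip_value at line 15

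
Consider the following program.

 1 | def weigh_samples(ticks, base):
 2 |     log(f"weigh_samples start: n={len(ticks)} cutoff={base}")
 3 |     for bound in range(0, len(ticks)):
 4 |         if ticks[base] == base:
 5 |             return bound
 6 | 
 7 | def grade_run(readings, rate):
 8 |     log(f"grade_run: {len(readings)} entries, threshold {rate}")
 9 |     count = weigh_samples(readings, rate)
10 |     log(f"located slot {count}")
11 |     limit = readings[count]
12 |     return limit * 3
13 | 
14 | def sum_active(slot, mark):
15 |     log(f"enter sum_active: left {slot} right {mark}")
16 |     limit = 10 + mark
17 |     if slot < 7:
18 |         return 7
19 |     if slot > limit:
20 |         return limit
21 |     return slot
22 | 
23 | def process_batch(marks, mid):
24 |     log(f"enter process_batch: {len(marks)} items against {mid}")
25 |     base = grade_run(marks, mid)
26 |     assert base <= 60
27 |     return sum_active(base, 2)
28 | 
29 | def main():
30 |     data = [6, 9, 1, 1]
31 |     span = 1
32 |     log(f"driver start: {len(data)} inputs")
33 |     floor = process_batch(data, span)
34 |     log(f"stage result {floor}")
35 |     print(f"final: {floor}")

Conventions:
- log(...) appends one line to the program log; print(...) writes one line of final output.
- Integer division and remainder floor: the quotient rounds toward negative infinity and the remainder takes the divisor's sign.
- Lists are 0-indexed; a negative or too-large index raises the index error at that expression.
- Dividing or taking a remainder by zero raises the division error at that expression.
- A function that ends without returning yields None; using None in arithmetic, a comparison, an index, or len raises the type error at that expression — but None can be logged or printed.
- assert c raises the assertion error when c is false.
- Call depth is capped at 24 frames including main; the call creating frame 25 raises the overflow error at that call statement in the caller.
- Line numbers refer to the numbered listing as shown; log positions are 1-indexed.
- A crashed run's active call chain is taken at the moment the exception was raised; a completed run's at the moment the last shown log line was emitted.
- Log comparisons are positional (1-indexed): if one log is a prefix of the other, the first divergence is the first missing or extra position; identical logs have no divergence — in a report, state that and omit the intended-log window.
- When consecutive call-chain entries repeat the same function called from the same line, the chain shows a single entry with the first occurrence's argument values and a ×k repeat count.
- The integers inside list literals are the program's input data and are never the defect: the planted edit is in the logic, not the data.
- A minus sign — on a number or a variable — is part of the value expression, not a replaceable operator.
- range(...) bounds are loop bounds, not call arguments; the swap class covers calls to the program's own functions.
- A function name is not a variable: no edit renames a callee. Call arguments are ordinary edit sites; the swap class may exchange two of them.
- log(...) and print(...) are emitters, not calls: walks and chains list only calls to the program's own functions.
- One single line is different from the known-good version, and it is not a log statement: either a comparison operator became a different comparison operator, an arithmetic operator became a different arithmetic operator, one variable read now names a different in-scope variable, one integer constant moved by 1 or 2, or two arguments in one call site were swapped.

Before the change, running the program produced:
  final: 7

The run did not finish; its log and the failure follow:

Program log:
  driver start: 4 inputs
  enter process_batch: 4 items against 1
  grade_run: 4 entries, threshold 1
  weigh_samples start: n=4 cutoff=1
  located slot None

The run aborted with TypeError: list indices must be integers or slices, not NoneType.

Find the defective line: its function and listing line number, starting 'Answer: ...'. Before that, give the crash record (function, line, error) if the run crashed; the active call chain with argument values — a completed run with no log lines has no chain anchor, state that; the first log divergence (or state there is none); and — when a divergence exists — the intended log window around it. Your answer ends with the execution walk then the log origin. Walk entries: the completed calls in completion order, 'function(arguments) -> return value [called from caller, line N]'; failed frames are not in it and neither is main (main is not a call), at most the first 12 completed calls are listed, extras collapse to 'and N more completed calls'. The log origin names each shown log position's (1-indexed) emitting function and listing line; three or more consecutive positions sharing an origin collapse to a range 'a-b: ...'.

Answer: the defect is in weigh_samples at line 4.
Core observation: Everything matches until log position 5, which reads 'located slot None' in place of 'located slot 2'.
Crash: grade_run, line 11, TypeError.
Call chain: main -> process_batch([6, 9, 1, 1], 1) (called at line 33) -> grade_run([6, 9, 1, 1], 1) (called at line 25).
First divergence: position 5 — the shown line 'located slot None' should read 'located slot 2'.
Intended log window:
  3: grade_run: 4 entries, threshold 1
  4: weigh_samples start: n=4 cutoff=1
  5: located slot 2
  6: enter sum_active: left 3 right 2
Execution walk:
  weigh_samples([6, 9, 1, 1], 1) -> None  [called from grade_run, line 9]
Log origin:
  1 — main, line 32
  2 — process_batch, line 24
  3 — grade_run, line 8
  4 — weigh_samples, line 2
  5 — grade_run, line 10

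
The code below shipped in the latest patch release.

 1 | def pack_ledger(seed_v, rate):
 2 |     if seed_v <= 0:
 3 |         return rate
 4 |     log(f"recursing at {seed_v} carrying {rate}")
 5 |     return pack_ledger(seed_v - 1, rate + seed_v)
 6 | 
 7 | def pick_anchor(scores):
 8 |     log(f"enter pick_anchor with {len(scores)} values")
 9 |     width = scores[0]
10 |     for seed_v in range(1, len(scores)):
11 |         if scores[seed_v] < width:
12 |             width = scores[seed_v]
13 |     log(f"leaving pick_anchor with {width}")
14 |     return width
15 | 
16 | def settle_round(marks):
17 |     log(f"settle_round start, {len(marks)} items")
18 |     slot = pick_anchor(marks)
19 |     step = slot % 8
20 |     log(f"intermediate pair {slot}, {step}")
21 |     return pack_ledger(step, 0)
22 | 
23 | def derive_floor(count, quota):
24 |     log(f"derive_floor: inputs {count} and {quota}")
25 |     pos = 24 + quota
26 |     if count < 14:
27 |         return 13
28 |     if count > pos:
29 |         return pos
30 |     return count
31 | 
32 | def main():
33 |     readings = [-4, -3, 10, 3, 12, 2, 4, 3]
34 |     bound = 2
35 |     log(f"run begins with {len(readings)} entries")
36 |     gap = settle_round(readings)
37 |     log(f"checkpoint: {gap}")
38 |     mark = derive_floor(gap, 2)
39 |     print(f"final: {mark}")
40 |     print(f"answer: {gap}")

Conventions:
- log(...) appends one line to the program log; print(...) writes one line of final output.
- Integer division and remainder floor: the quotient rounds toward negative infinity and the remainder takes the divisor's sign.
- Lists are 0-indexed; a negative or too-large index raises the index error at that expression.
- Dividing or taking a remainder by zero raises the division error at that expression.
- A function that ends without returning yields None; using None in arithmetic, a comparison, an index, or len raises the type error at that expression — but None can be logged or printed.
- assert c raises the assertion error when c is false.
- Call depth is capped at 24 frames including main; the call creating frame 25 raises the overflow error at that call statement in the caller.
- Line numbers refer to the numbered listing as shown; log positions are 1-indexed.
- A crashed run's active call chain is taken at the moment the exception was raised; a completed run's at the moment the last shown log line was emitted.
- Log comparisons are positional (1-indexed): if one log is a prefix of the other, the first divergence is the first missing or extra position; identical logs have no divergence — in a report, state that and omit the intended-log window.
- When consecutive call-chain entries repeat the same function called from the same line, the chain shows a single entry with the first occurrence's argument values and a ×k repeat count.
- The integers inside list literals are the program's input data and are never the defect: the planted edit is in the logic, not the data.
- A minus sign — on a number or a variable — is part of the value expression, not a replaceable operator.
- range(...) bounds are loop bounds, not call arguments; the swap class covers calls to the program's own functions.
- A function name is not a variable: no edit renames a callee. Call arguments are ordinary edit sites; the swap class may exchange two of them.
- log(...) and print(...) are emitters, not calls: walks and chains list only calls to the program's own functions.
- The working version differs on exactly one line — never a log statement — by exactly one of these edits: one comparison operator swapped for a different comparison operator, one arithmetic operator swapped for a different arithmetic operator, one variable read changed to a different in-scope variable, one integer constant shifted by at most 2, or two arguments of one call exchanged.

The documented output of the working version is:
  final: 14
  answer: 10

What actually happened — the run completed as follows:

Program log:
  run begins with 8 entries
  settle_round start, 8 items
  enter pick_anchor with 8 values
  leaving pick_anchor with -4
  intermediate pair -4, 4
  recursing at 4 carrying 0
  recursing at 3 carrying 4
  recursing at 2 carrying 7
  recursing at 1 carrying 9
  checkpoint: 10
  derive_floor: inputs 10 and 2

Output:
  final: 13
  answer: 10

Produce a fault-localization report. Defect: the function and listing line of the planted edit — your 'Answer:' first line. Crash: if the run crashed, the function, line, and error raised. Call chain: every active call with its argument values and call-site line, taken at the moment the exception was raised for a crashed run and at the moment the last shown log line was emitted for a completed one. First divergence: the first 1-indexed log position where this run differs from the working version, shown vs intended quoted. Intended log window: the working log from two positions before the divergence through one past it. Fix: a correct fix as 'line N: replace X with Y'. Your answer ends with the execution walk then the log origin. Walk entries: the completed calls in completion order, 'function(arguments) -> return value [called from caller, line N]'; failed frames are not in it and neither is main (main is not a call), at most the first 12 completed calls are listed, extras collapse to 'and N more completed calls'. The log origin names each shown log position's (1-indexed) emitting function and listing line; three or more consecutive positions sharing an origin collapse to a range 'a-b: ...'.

Answer: the defect is in derive_floor at line 27.
Key fact: Nothing in the log betrays the bug — only the output does.
Call chain: main -> derive_floor(10, 2) (called at line 38).
First divergence: there is none — every log position agrees.
Execution walk:
  pick_anchor([-4, -3, 10, 3, 12, 2, 4, 3]) -> -4  [called from settle_round, line 18]
  pack_ledger(0, 10) -> 10  [called from pack_ledger, line 5]
  pack_ledger(1, 9) -> 10  [called from pack_ledger, line 5]
  pack_ledger(2, 7) -> 10  [called from pack_ledger, line 5]
  pack_ledger(3, 4) -> 10  [called from pack_ledger, line 5]
  pack_ledger(4, 0) -> 10  [called from settle_round, line 21]
  settle_round([-4, -3, 10, 3, 12, 2, 4, 3]) -> 10  [called from main, line 36]
  derive_floor(10, 2) -> 13  [called from main, line 38]
Log line origins:
  1: logged in main at line 35
  2: logged in settle_round at line 17
  3: logged in pick_anchor at line 8
  4: logged in pick_anchor at line 13
  5: logged in settle_round at line 20
  6-9: logged in pack_ledger at line 4
  10: logged in main at line 37
  11: logged in derive_floor at line 24
A correct fix: line 27: replace `13` with `14`.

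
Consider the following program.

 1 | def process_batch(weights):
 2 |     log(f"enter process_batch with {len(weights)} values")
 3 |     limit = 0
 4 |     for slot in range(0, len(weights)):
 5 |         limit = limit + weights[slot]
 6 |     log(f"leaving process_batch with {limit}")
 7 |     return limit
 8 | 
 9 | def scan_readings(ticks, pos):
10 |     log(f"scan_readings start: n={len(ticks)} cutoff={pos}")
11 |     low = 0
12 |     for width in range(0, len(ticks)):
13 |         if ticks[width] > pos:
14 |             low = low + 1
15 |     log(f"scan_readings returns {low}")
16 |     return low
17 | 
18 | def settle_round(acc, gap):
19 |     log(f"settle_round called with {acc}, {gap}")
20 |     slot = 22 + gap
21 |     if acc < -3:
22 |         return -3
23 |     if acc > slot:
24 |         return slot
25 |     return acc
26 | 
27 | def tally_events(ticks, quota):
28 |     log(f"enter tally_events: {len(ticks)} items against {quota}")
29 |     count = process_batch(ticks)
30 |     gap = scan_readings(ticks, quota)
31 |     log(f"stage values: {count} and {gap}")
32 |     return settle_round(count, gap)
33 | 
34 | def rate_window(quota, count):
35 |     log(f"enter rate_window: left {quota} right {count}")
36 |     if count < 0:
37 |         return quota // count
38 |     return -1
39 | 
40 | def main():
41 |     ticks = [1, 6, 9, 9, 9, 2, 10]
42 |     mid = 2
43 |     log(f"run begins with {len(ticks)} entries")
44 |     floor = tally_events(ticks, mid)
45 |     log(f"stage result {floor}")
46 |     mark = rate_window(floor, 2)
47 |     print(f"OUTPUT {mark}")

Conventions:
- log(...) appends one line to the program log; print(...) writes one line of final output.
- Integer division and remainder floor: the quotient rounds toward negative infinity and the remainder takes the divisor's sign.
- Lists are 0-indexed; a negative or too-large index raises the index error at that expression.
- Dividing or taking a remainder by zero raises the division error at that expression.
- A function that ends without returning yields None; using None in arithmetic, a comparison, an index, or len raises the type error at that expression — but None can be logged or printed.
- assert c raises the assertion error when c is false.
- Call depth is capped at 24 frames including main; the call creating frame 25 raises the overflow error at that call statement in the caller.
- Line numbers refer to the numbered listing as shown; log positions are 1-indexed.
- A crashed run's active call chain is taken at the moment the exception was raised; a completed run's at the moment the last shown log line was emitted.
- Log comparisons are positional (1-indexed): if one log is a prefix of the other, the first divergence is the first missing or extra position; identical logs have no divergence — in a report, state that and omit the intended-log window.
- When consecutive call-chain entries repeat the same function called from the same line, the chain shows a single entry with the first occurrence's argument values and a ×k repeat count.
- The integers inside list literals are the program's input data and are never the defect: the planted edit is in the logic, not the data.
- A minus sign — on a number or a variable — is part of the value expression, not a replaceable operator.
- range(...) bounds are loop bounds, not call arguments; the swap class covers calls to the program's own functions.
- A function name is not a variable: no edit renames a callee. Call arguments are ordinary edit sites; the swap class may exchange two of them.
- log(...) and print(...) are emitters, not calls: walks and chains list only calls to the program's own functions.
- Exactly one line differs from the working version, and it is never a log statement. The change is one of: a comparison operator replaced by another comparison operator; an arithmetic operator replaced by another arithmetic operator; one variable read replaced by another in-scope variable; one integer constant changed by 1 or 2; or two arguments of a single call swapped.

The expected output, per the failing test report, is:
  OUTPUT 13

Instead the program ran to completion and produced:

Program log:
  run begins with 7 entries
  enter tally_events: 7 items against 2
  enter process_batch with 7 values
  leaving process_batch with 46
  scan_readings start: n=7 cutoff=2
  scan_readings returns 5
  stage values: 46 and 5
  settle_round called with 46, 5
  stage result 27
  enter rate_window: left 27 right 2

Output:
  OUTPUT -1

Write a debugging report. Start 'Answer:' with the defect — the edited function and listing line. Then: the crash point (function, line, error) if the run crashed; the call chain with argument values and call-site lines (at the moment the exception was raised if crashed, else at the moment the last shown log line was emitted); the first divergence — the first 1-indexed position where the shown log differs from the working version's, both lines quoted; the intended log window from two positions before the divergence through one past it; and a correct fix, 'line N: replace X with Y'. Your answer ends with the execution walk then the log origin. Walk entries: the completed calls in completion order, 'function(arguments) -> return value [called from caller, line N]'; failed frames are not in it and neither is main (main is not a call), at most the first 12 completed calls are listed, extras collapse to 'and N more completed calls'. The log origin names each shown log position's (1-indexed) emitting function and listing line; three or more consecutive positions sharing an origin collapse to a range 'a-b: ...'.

Answer: the defect is in rate_window at line 36.
Key observation: Log streams are identical — the defect surfaces only in the printed output.
Call chain: main -> rate_window(27, 2) (called at line 46).
First divergence: there is none — every log position agrees.
Execution walk:
  process_batch([1, 6, 9, 9, 9, 2, 10]) -> 46  [called from tally_events, line 29]
  scan_readings([1, 6, 9, 9, 9, 2, 10], 2) -> 5  [called from tally_events, line 30]
  settle_round(46, 5) -> 27  [called from tally_events, line 32]
  tally_events([1, 6, 9, 9, 9, 2, 10], 2) -> 27  [called from main, line 44]
  rate_window(27, 2) -> -1  [called from main, line 46]
Log origin:
  1: from main, line 43
  2: from tally_events, line 28
  3: from process_batch, line 2
  4: from process_batch, line 6
  5: from scan_readings, line 10
  6: from scan_readings, line 15
  7: from tally_events, line 31
  8: from settle_round, line 19
  9: from main, line 45
  10: from rate_window, line 35
A correct fix: line 36: replace `<` with `!=`.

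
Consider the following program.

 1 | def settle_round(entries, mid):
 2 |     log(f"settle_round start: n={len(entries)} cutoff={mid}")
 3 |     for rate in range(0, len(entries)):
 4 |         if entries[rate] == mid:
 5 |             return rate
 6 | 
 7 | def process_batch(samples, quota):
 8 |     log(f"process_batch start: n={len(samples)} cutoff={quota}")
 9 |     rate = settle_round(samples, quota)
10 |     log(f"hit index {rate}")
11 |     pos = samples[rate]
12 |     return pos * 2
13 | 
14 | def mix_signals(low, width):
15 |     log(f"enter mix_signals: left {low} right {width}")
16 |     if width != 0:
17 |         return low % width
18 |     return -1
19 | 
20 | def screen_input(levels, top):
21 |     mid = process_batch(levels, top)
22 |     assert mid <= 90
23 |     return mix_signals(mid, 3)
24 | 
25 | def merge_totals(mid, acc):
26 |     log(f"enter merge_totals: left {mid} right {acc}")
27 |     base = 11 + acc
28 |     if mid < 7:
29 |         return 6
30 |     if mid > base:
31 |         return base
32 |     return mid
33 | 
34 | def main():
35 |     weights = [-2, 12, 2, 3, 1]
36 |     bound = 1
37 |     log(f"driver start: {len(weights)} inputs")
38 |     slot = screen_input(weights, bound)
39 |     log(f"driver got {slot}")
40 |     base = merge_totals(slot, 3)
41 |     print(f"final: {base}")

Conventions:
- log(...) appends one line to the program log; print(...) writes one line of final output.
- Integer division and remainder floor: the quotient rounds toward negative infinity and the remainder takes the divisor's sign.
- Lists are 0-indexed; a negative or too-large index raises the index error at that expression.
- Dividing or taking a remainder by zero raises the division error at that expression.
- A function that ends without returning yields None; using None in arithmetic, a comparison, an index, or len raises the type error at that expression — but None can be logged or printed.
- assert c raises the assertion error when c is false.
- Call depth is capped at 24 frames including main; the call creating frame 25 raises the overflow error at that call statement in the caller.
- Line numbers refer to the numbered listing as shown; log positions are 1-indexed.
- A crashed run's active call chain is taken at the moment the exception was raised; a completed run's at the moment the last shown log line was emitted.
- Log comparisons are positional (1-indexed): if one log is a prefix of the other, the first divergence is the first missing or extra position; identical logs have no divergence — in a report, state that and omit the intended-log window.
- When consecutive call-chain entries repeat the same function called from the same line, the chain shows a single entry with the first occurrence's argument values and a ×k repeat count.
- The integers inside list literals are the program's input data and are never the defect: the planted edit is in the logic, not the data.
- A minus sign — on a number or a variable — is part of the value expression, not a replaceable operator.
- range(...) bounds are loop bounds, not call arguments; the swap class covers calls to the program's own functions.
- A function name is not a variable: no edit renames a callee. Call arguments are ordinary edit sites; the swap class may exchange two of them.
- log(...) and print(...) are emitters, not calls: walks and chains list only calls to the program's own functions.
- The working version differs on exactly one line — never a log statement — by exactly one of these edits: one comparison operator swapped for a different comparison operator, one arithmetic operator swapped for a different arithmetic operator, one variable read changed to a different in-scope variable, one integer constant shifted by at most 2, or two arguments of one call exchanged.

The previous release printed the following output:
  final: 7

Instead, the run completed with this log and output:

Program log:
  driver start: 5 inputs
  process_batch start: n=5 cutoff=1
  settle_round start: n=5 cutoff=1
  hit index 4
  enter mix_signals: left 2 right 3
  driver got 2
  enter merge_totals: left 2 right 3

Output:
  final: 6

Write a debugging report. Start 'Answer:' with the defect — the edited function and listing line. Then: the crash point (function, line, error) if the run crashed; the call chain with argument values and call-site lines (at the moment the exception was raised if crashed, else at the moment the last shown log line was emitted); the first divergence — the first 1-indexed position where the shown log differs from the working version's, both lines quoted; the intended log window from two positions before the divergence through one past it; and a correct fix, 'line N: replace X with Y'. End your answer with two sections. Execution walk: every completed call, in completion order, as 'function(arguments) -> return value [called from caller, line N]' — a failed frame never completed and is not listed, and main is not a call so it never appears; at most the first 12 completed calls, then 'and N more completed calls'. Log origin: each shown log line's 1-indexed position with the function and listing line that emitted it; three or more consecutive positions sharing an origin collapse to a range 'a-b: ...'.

Answer: the defect is in merge_totals at line 29.
Key observation: The logs agree in full; only the final output differs.
Call chain: main -> merge_totals(2, 3) (called at line 40).
First divergence: none — the logs agree in full.
Execution walk:
  settle_round([-2, 12, 2, 3, 1], 1) -> 4  [called from process_batch, line 9]
  process_batch([-2, 12, 2, 3, 1], 1) -> 2  [called from screen_input, line 21]
  mix_signals(2, 3) -> 2  [called from screen_input, line 23]
  screen_input([-2, 12, 2, 3, 1], 1) -> 2  [called from main, line 38]
  merge_totals(2, 3) -> 6  [called from main, line 40]
Log origins:
  1: from main, line 37
  2: from process_batch, line 8
  3: from settle_round, line 2
  4: from process_batch, line 10
  5: from mix_signals, line 15
  6: from main, line 39
  7: from merge_totals, line 26
A correct fix: line 29: replace `6` with `7`.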